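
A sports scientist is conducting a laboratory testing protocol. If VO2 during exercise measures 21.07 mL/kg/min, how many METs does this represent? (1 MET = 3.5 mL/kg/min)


METs = VO2 / 3.5 = 21.07 / 3.5 = 6.02

6.02 METs


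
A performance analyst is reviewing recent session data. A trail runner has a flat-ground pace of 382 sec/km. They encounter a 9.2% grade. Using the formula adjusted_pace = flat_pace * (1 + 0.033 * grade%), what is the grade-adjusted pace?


Grade factor = 1 + 0.033 * 9.2 = 1.3036
Adjusted = 382 * 1.3036 = 497.98 sec/km

497.98 s/km


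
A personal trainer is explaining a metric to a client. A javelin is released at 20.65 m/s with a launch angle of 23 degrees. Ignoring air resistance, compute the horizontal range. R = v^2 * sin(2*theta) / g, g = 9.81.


Launch speed squared = 426.4225
sin(2 * 23 deg) = 0.71934
Range = 426.4225 * 0.71934 / 9.81
= 31.268 m

31.268 m


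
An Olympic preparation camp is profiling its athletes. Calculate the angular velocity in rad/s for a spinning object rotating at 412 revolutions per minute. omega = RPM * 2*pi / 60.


omega = RPM * 2*pi / 60
= 412 * 6.28318531 / 60
= 43.145 rad/s

43.145 rad/s


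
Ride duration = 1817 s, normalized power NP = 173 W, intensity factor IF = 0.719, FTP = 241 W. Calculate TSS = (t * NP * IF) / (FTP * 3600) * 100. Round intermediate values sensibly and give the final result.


Numerator = 1817 * 173 * 0.719 = 226011.179
Denominator = 241 * 3600 = 867600
TSS = 226011.179 / 867600 * 100
= 26.05

26.05 TSS


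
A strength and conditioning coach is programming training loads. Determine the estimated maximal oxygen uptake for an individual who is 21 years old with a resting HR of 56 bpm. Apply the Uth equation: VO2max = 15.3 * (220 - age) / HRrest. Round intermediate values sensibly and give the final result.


HRmax = 220 - 21 = 199
VO2max = 15.3 * (199 / 56)
= 15.3 * 3.5536
= 54.37 mL/kg/min

54.37 mL/kg/min


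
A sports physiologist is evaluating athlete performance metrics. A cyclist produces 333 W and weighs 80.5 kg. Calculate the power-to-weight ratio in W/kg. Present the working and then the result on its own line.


P/W = power / mass
= 333 / 80.5
= 4.137 W/kg

4.137 W/kg


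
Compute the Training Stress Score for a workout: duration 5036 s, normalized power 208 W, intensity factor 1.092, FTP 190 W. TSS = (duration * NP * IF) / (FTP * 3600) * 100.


Product = 5036 * 208 * 1.092 = 1143856.896
Base = 190 * 3600 = 684000
TSS = 1143856.896 / 684000 * 100 = 167.23

167.23 TSS


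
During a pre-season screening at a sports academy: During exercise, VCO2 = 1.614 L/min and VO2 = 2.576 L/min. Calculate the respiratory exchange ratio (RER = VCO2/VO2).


RER = VCO2 / VO2
= 1.614 / 2.576
= 0.6266

0.6266


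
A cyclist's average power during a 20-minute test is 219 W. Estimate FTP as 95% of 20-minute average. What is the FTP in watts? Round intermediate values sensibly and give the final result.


FTP = 20-min power * 0.95
= 219 * 0.95
= 208.05 W

208.05 W


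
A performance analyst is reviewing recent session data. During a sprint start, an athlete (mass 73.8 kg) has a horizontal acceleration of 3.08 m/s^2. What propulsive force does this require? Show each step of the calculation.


Propulsive force = mass * acceleration
= 73.8 kg * 3.08 m/s^2
= 227.3 N

227.3 N


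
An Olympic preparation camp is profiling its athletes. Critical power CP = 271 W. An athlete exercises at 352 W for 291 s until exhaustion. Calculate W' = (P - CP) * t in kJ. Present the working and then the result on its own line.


P - CP = 352 - 271 = 81 W
W' = 81 * 291 = 23571 J
= 23571 / 1000 = 23.571 kJ

23.571 kJ


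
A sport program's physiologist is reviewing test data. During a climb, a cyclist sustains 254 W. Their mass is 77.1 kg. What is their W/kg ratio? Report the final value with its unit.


Power-to-weight = 254 W / 77.1 kg
= 3.294 W/kg

3.294 W/kg


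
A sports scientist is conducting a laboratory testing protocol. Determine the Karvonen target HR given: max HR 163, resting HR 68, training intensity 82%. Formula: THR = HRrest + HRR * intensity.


HRR = HRmax - HRrest = 163 - 68 = 95
THR = 68 + 95 * 0.82
= 145.9 bpm

145.9 bpm


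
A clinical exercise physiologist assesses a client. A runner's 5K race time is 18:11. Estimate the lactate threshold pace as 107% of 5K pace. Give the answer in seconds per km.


Total race time = 18*60 + 11 = 1091 seconds
5K pace = 1091 / 5 = 218.2 sec/km
LT pace = 218.2 * 1.07 = 233.47 sec/km

233.47 s/km


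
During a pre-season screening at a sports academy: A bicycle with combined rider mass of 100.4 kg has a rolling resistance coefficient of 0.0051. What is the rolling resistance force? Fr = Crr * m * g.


Fr = 0.0051 * 100.4 * 9.81
= 0.51204 * 9.81
= 5.023 N

5.023 N


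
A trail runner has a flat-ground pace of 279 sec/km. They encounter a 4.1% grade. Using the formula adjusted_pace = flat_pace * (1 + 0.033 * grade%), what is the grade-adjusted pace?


Grade factor = 1 + 0.033 * 4.1 = 1.1353
Adjusted = 279 * 1.1353 = 316.75 sec/km

316.75 s/km


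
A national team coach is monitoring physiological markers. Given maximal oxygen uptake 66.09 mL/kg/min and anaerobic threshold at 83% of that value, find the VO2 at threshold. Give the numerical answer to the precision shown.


Percentage as decimal = 0.83
VO2 at AT = 66.09 * 0.83 = 54.85 mL/kg/min

54.85 mL/kg/min


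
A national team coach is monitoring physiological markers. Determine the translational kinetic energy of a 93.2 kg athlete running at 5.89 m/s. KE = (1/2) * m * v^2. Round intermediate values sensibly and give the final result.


KE = 0.5 * m * v^2
= 0.5 * 93.2 * 5.89^2
= 0.5 * 93.2 * 34.6921
= 1616.65 J

1616.65 J


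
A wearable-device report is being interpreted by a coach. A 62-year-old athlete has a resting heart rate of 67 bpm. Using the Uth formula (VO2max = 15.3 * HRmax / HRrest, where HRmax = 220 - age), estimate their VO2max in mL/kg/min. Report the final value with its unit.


HRmax = 220 - 62 = 158 bpm
Ratio = HRmax / HRrest = 158 / 67 = 2.3582
VO2max = 15.3 * 2.3582 = 36.08 mL/kg/min

36.08 mL/kg/min


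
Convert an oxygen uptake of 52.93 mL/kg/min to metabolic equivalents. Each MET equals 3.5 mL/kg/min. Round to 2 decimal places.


One MET = 3.5 mL/kg/min
Number of METs = 52.93 / 3.5
= 15.12 METs

15.12 METs


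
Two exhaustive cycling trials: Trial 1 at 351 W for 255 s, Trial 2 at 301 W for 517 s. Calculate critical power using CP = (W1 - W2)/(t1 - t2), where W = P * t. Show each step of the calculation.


W1 = 351 * 255 = 89505 J
W2 = 301 * 517 = 155617 J
CP = (89505 - 155617) / (255 - 517)
= -66112 / -262
= 252.34 W

252.34 W


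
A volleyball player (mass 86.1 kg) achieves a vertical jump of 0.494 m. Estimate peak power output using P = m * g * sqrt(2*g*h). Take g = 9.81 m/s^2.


2 * g * h = 2 * 9.81 * 0.494 = 9.69228
sqrt(9.69228) = 3.113243 m/s
P = 86.1 * 9.81 * 3.113243 = 2629.57 W

2629.57 W


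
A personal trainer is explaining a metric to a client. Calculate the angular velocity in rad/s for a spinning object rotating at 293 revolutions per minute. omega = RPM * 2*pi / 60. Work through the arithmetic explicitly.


omega = RPM * 2*pi / 60
= 293 * 6.28318531 / 60
= 30.683 rad/s

30.683 rad/s


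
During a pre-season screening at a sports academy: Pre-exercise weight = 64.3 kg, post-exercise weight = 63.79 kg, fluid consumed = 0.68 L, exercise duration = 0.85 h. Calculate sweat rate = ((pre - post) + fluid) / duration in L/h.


Weight loss = 64.3 - 63.79 = 0.51 kg (approx L)
Total sweat = 0.51 + 0.68 = 1.19 L
Sweat rate = 1.19 / 0.85 = 1.4 L/h

1.4 L/h


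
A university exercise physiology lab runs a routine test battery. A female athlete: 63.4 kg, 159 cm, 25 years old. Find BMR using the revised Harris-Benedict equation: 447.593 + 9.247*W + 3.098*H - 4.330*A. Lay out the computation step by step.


Intercept = 447.593
Weight contribution = 9.247 * 63.4 = 586.2598
Height contribution = 3.098 * 159 = 492.582
Age contribution = 4.33 * 25 = 108.25
BMR = 447.593 + 586.2598 + 492.582 - 108.25
= 1418.18 kcal/day

1418.18 kcal/day


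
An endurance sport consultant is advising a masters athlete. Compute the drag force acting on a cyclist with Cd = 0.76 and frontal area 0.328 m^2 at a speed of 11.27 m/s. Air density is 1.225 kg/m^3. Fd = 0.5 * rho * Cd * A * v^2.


Step 1: v^2 = 127.0129
Step 2: Fd = 0.5 * 1.225 * 0.76 * 0.328 * 127.0129
= 19.393 N

19.393 N


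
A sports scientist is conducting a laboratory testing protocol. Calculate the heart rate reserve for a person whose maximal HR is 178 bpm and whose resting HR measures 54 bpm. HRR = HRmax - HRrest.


HRmax = 178 bpm
HRrest = 54 bpm
HRR = 178 - 54 = 124 bpm

124 bpm


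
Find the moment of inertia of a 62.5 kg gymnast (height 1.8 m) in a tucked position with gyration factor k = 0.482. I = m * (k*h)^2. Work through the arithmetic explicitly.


Radius of gyration = 0.482 * 1.8 = 0.8676 m
I = 62.5 * 0.8676^2
= 62.5 * 0.75273
= 47.046 kg*m^2

47.046 kg*m^2


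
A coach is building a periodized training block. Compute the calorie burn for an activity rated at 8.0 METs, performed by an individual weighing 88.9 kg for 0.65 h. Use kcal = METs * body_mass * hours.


Product of METs and mass = 8.0 * 88.9 = 711.2
Total kcal = 711.2 * 0.65 = 462.28 kcal

462.28 kcal


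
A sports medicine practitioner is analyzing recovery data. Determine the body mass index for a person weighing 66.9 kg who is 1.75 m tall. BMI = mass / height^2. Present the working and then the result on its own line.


BMI = mass / height^2
= 66.9 / 1.75^2
= 66.9 / 3.0625
= 21.84 kg/m^2

21.84 kg/m^2


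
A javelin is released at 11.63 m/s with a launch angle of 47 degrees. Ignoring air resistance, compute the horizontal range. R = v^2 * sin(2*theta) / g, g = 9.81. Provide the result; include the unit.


Launch speed squared = 135.2569
sin(2 * 47 deg) = 0.997564
Range = 135.2569 * 0.997564 / 9.81
= 13.754 m

13.754 m


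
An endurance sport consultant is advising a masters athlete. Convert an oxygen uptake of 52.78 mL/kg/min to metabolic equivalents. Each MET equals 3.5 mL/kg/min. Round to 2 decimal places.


One MET = 3.5 mL/kg/min
Number of METs = 52.78 / 3.5
= 15.08 METs

15.08 METs


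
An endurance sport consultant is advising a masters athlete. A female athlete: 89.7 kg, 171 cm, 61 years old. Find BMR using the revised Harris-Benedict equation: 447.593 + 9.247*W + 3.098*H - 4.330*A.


Intercept = 447.593
Weight contribution = 9.247 * 89.7 = 829.4559
Height contribution = 3.098 * 171 = 529.758
Age contribution = 4.33 * 61 = 264.13
BMR = 447.593 + 829.4559 + 529.758 - 264.13
= 1542.68 kcal/day

1542.68 kcal/day


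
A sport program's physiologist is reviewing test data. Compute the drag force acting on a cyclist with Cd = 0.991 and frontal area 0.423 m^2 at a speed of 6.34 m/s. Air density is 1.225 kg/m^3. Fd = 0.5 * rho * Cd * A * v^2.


Step 1: v^2 = 40.1956
Step 2: Fd = 0.5 * 1.225 * 0.991 * 0.423 * 40.1956
= 10.32 N

10.32 N


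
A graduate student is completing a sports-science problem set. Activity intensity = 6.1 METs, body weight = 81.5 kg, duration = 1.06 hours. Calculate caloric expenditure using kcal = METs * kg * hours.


kcal = 6.1 * 81.5 * 1.06
= 497.15 * 1.06
= 526.98 kcal

526.98 kcal


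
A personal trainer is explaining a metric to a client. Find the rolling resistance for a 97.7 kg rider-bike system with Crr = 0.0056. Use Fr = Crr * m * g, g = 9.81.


m * g = 97.7 * 9.81 = 958.437 N
Fr = 0.0056 * 958.437 = 5.367 N

5.367 N


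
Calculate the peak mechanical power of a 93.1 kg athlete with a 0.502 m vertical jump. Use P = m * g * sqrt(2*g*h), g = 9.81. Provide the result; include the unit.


First, sqrt(2gh) = sqrt(2 * 9.81 * 0.502)
= sqrt(9.84924) = 3.13835 m/s
Power = 93.1 * 9.81 * 3.13835 = 2866.29 W

2866.29 W


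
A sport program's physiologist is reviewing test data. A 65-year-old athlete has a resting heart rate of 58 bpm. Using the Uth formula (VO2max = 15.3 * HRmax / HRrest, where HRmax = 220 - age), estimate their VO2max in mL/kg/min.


HRmax = 220 - 65 = 155 bpm
Ratio = HRmax / HRrest = 155 / 58 = 2.6724
VO2max = 15.3 * 2.6724 = 40.89 mL/kg/min

40.89 mL/kg/min


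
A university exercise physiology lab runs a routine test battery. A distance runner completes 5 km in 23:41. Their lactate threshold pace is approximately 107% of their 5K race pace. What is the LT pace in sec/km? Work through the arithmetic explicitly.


Convert to seconds: 23 min 41 s = 1421 s
Pace per km = 1421 / 5 = 284.2 s/km
LT pace = 284.2 * 1.07 = 304.09 s/km

304.09 s/km


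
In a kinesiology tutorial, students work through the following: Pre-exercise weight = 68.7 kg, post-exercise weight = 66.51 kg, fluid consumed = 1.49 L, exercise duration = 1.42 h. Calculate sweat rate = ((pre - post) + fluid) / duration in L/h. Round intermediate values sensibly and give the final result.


Weight loss = 68.7 - 66.51 = 2.19 kg (approx L)
Total sweat = 2.19 + 1.49 = 3.68 L
Sweat rate = 3.68 / 1.42 = 2.592 L/h

2.592 L/h


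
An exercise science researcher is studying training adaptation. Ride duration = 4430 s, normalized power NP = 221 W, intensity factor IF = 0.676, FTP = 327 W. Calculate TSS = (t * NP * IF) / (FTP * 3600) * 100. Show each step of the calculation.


Numerator = 4430 * 221 * 0.676 = 661824.28
Denominator = 327 * 3600 = 1177200
TSS = 661824.28 / 1177200 * 100
= 56.22

56.22 TSS


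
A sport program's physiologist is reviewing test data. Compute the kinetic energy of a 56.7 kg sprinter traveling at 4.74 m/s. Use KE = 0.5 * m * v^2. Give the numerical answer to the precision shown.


Velocity squared = 22.4676
KE = 0.5 * 56.7 * 22.4676 = 636.96 J

636.96 J


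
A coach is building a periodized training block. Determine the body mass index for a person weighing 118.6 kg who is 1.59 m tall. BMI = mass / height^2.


BMI = mass / height^2
= 118.6 / 1.59^2
= 118.6 / 2.5281
= 46.91 kg/m^2

46.91 kg/m^2


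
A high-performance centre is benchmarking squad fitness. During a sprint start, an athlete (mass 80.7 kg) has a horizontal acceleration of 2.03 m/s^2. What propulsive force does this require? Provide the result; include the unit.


Propulsive force = mass * acceleration
= 80.7 kg * 2.03 m/s^2
= 163.82 N

163.82 N


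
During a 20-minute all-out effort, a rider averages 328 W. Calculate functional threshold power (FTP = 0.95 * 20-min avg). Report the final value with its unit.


FTP = 0.95 * 328
= 311.6 W

311.6 W


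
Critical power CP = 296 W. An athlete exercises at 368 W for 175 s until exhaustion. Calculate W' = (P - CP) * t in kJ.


P - CP = 368 - 296 = 72 W
W' = 72 * 175 = 12600 J
= 12600 / 1000 = 12.6 kJ

12.6 kJ


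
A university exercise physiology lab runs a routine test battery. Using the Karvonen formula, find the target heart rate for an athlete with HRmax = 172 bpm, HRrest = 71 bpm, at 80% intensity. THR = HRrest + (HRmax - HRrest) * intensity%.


HRR = 172 - 71 = 101
THR = 71 + 101 * 0.8
= 71 + 80.8
= 151.8 bpm

151.8 bpm


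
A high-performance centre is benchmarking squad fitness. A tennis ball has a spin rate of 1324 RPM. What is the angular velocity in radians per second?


Convert RPM to rad/s: multiply by 2*pi and divide by 60
omega = 1324 * 2 * pi / 60
= 138.649 rad/s

138.649 rad/s


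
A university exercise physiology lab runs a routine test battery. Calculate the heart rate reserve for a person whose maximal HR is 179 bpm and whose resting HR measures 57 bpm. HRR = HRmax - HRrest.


HRmax = 179 bpm
HRrest = 57 bpm
HRR = 179 - 57 = 122 bpm

122 bpm


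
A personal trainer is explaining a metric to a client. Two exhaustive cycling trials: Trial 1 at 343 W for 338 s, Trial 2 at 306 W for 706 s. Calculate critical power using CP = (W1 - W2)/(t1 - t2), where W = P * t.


W1 = 343 * 338 = 115934 J
W2 = 306 * 706 = 216036 J
CP = (115934 - 216036) / (338 - 706)
= -100102 / -368
= 272.02 W

272.02 W


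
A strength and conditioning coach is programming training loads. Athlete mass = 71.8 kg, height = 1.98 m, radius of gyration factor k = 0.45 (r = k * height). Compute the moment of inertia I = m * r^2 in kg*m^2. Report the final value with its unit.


r = k * height = 0.45 * 1.98 = 0.891 m
r^2 = 0.891^2 = 0.793881
I = 71.8 * 0.793881 = 57.001 kg*m^2

57.001 kg*m^2


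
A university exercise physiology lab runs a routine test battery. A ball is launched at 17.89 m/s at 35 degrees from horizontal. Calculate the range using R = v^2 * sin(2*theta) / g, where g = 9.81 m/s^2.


sin(2 * 35) = sin(70) = 0.939693
v^2 = 17.89^2 = 320.0521
R = 320.0521 * 0.939693 / 9.81
= 30.658 m

30.658 m


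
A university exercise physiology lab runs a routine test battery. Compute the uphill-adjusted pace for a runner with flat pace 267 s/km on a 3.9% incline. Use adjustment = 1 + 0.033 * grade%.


Adjustment factor = 1 + 0.033 * 3.9 = 1.1287
Grade-adjusted pace = 267 * 1.1287 = 301.36 s/km

301.36 s/km


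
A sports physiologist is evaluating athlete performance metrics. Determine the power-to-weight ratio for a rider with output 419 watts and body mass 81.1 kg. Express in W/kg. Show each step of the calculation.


P/W = 419 / 81.1 = 5.166 W/kg

5.166 W/kg


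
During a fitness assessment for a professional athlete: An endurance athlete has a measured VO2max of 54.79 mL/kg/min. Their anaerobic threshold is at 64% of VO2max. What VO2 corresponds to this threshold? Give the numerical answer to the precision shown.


Anaerobic threshold VO2 = VO2max * 64%
= 54.79 * 0.64
= 35.07 mL/kg/min

35.07 mL/kg/min


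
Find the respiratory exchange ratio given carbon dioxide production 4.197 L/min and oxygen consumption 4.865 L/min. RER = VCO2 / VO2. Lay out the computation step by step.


VCO2 = 4.197 L/min
VO2 = 4.865 L/min
RER = 4.197 / 4.865 = 0.8627

0.8627


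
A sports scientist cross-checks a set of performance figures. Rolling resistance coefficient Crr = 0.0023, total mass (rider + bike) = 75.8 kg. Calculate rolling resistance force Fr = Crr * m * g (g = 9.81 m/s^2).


Fr = Crr * m * g
= 0.0023 * 75.8 * 9.81
= 1.71 N

1.71 N


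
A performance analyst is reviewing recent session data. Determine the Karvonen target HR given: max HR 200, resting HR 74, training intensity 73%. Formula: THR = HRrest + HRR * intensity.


HRR = HRmax - HRrest = 200 - 74 = 126
THR = 74 + 126 * 0.73
= 165.98 bpm

165.98 bpm


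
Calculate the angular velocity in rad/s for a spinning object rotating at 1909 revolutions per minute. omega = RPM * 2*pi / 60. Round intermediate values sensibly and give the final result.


omega = RPM * 2*pi / 60
= 1909 * 6.28318531 / 60
= 199.91 rad/s

199.91 rad/s


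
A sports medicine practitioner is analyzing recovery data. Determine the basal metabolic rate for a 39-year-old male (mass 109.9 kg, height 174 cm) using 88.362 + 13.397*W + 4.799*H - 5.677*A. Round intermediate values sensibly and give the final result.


BMR = 88.362 + 13.397*109.9 + 4.799*174 - 5.677*39
= 2174.32 kcal/day

2174.32 kcal/day


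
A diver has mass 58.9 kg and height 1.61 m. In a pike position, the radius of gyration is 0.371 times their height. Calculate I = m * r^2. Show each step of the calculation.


r = 0.371 * 1.61 = 0.59731 m
I = m * r^2 = 58.9 * 0.356779 = 21.014 kg*m^2

21.014 kg*m^2


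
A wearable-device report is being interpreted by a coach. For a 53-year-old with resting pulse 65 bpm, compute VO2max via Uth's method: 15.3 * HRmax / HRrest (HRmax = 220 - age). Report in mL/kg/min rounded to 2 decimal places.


Step 1: HRmax = 220 - 53 = 167 bpm
Step 2: Ratio = 167 / 65 = 2.5692
Step 3: VO2max = 15.3 * 2.5692 = 39.31 mL/kg/min

39.31 mL/kg/min


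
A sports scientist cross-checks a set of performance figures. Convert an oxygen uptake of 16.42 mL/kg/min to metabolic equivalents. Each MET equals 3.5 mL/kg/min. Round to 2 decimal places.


One MET = 3.5 mL/kg/min
Number of METs = 16.42 / 3.5
= 4.69 METs

4.69 METs


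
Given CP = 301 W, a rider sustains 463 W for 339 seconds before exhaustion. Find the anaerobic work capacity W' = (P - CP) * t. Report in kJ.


Excess power = 463 - 301 = 162 W
Work above CP = 162 * 339 = 54918 J
W' = 54.918 kJ

54.918 kJ


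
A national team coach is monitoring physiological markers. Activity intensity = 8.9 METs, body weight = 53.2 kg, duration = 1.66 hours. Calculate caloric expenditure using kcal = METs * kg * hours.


kcal = 8.9 * 53.2 * 1.66
= 473.48 * 1.66
= 785.98 kcal

785.98 kcal


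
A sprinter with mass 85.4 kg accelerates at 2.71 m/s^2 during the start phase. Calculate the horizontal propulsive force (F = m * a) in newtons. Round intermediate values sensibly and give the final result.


F = m * a
= 85.4 * 2.71
= 231.43 N

231.43 N


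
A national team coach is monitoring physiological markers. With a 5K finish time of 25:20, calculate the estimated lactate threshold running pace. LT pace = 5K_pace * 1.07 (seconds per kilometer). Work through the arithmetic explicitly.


Race duration = 1520 s for 5 km
Average pace = 1520 / 5 = 304.0 s/km
LT pace = 304.0 * 1.07
= 325.28 s/km

325.28 s/km


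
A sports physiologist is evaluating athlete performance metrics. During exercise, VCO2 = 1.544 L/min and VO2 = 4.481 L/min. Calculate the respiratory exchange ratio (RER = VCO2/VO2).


RER = VCO2 / VO2
= 1.544 / 4.481
= 0.3446

0.3446


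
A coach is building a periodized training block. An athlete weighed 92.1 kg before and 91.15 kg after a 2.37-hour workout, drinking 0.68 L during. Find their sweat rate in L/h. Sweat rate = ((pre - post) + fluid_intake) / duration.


Body mass change = 0.95 kg
Total sweat loss = 0.95 + 0.68 = 1.63 L
Rate = 1.63 / 2.37 = 0.688 L/h

0.688 L/h


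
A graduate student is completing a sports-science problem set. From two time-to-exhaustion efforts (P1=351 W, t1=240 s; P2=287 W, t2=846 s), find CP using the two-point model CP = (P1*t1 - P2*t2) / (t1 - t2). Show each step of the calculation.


Work in trial 1 = 84240 J
Work in trial 2 = 242802 J
Delta work = -158562 J
Delta time = -606 s
CP = -158562 / -606 = 261.65 W

261.65 W


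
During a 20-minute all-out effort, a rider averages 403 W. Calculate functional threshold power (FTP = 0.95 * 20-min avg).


FTP = 0.95 * 403
= 382.85 W

382.85 W


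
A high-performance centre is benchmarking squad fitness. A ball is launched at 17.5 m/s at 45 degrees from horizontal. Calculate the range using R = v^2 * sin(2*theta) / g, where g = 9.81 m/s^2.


sin(2 * 45) = sin(90) = 1.0
v^2 = 17.5^2 = 306.25
R = 306.25 * 1.0 / 9.81
= 31.218 m

31.218 m


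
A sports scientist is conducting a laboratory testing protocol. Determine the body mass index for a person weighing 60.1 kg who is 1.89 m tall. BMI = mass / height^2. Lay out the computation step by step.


BMI = mass / height^2
= 60.1 / 1.89^2
= 60.1 / 3.5721
= 16.82 kg/m^2

16.82 kg/m^2


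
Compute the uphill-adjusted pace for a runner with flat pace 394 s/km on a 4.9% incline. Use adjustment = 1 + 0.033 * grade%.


Adjustment factor = 1 + 0.033 * 4.9 = 1.1617
Grade-adjusted pace = 394 * 1.1617 = 457.71 s/km

457.71 s/km


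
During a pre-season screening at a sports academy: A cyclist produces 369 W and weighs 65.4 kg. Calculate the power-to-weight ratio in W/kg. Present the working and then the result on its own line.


P/W = power / mass
= 369 / 65.4
= 5.642 W/kg

5.642 W/kg


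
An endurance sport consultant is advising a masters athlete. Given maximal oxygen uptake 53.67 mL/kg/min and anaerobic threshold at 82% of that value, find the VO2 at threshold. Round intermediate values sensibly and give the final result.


Percentage as decimal = 0.82
VO2 at AT = 53.67 * 0.82 = 44.01 mL/kg/min

44.01 mL/kg/min


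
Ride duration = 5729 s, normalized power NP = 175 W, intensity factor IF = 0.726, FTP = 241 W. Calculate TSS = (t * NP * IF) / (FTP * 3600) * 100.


Numerator = 5729 * 175 * 0.726 = 727869.45
Denominator = 241 * 3600 = 867600
TSS = 727869.45 / 867600 * 100
= 83.89

83.89 TSS


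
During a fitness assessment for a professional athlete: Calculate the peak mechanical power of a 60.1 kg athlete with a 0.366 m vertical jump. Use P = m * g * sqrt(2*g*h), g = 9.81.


First, sqrt(2gh) = sqrt(2 * 9.81 * 0.366)
= sqrt(7.18092) = 2.679724 m/s
Power = 60.1 * 9.81 * 2.679724 = 1579.91 W

1579.91 W


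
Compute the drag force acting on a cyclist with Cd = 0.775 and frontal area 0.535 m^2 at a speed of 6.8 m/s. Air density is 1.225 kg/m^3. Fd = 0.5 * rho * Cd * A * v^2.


Step 1: v^2 = 46.24
Step 2: Fd = 0.5 * 1.225 * 0.775 * 0.535 * 46.24
= 11.743 N

11.743 N


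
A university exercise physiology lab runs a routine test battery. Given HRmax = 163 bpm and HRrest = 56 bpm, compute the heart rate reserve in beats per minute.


Heart rate reserve = maximum HR minus resting HR
HRR = 163 - 56 = 107 bpm

107 bpm


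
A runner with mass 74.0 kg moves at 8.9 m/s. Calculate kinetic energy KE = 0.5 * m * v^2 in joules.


v^2 = 8.9^2 = 79.21
KE = 0.5 * 74.0 * 79.21
= 2930.77 J

2930.77 J


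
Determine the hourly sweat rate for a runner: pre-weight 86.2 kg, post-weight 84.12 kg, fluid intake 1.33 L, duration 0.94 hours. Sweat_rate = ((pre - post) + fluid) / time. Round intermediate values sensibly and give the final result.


Mass lost = 86.2 - 84.12 = 2.08 kg
Add fluid consumed: 2.08 + 1.33 = 3.41 L total sweat
Sweat rate = 3.41 / 0.94 = 3.628 L/h

3.628 L/h


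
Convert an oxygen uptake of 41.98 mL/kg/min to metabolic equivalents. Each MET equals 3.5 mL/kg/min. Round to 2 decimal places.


One MET = 3.5 mL/kg/min
Number of METs = 41.98 / 3.5
= 11.99 METs

11.99 METs


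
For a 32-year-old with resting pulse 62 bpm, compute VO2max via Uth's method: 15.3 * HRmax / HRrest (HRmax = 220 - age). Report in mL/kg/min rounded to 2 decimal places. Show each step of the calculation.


Step 1: HRmax = 220 - 32 = 188 bpm
Step 2: Ratio = 188 / 62 = 3.0323
Step 3: VO2max = 15.3 * 3.0323 = 46.39 mL/kg/min

46.39 mL/kg/min


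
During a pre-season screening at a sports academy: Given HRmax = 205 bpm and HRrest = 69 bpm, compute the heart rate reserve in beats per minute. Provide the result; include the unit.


Heart rate reserve = maximum HR minus resting HR
HRR = 205 - 69 = 136 bpm

136 bpm


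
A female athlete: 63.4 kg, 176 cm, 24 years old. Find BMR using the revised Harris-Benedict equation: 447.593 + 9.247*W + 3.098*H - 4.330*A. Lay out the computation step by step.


Intercept = 447.593
Weight contribution = 9.247 * 63.4 = 586.2598
Height contribution = 3.098 * 176 = 545.248
Age contribution = 4.33 * 24 = 103.92
BMR = 447.593 + 586.2598 + 545.248 - 103.92
= 1475.18 kcal/day

1475.18 kcal/day


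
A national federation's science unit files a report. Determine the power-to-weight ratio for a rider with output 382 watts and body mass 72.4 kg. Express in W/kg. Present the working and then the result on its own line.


P/W = 382 / 72.4 = 5.276 W/kg

5.276 W/kg


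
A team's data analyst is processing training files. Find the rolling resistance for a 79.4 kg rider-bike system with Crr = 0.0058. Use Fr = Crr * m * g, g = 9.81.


m * g = 79.4 * 9.81 = 778.914 N
Fr = 0.0058 * 778.914 = 4.518 N

4.518 N


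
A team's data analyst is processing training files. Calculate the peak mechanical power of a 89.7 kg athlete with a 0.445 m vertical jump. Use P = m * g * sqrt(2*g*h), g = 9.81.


First, sqrt(2gh) = sqrt(2 * 9.81 * 0.445)
= sqrt(8.7309) = 2.95481 m/s
Power = 89.7 * 9.81 * 2.95481 = 2600.11 W

2600.11 W


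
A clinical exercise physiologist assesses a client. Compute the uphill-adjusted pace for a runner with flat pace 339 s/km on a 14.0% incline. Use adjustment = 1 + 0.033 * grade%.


Adjustment factor = 1 + 0.033 * 14.0 = 1.462
Grade-adjusted pace = 339 * 1.462 = 495.62 s/km

495.62 s/km


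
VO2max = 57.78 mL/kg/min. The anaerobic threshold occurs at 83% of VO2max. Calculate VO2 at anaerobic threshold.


AT fraction = 83 / 100 = 0.83
AT VO2 = 57.78 * 0.83
= 47.96 mL/kg/min

47.96 mL/kg/min


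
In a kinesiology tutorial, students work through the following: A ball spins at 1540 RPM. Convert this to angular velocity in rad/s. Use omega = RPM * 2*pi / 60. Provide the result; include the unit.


omega = 1540 * 2 * pi / 60
= 1540 * 6.28318531 / 60
= 9676.105 / 60
= 161.268 rad/s

161.268 rad/s


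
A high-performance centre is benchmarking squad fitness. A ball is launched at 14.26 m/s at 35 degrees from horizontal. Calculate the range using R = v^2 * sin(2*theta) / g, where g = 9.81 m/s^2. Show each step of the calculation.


sin(2 * 35) = sin(70) = 0.939693
v^2 = 14.26^2 = 203.3476
R = 203.3476 * 0.939693 / 9.81
= 19.479 m

19.479 m


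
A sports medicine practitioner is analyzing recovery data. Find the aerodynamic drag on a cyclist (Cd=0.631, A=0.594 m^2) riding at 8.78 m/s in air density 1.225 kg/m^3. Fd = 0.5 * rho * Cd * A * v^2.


Fd = 0.5 * 1.225 * 0.631 * 0.594 * 8.78^2
= 0.5 * 1.225 * 0.631 * 0.594 * 77.0884
= 17.697 N

17.697 N


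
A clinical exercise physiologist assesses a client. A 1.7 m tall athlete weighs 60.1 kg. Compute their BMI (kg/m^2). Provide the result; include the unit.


height^2 = 2.89 m^2
BMI = 60.1 / 2.89 = 20.8 kg/m^2

20.8 kg/m^2


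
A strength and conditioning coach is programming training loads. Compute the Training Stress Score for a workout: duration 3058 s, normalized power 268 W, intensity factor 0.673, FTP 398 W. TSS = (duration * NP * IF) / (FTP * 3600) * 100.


Product = 3058 * 268 * 0.673 = 551553.112
Base = 398 * 3600 = 1432800
TSS = 551553.112 / 1432800 * 100 = 38.49

38.49 TSS


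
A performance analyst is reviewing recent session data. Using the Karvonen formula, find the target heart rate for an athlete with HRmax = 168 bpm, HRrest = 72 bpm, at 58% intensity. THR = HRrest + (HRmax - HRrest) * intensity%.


HRR = 168 - 72 = 96
THR = 72 + 96 * 0.58
= 72 + 55.68
= 127.68 bpm

127.68 bpm


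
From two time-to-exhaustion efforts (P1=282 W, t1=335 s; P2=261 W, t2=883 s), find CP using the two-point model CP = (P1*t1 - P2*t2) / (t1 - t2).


Work in trial 1 = 94470 J
Work in trial 2 = 230463 J
Delta work = -135993 J
Delta time = -548 s
CP = -135993 / -548 = 248.16 W

248.16 W


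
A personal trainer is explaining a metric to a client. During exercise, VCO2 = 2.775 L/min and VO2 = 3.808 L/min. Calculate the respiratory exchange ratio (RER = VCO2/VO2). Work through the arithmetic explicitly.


RER = VCO2 / VO2
= 2.775 / 3.808
= 0.7287

0.7287


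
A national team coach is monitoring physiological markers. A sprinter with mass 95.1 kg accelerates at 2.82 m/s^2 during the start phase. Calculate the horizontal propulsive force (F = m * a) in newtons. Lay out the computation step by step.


F = m * a
= 95.1 * 2.82
= 268.18 N

268.18 N


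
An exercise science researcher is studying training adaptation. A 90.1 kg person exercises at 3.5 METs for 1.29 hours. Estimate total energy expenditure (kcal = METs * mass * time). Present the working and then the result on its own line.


Energy = METs * mass(kg) * time(h)
= 3.5 * 90.1 * 1.29
= 406.8 kcal

406.8 kcal


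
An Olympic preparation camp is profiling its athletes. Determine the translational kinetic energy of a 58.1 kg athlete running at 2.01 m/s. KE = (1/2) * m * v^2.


KE = 0.5 * m * v^2
= 0.5 * 58.1 * 2.01^2
= 0.5 * 58.1 * 4.0401
= 117.36 J

117.36 J


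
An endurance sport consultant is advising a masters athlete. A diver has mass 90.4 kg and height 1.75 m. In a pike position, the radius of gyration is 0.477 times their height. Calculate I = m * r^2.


r = 0.477 * 1.75 = 0.83475 m
I = m * r^2 = 90.4 * 0.696808 = 62.991 kg*m^2

62.991 kg*m^2


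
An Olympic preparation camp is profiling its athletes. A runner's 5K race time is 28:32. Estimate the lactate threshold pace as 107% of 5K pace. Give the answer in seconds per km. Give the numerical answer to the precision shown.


Total race time = 28*60 + 32 = 1712 seconds
5K pace = 1712 / 5 = 342.4 sec/km
LT pace = 342.4 * 1.07 = 366.37 sec/km

366.37 s/km


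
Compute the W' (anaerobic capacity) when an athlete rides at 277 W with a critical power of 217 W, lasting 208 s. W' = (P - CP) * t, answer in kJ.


Above-CP power = 60 W
Duration = 208 s
W' = 60 * 208 = 12480 J
Convert: 12480 / 1000 = 12.48 kJ

12.48 kJ


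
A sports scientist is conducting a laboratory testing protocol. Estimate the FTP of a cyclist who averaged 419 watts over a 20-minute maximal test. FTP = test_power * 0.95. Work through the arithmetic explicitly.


FTP = 419 * 0.95 = 398.05 W

398.05 W


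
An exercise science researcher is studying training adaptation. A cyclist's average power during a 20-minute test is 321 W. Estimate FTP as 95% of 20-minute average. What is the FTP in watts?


FTP = 20-min power * 0.95
= 321 * 0.95
= 304.95 W

304.95 W


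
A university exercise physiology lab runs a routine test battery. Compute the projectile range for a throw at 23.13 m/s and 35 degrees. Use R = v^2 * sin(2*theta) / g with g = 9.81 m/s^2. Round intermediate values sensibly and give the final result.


Two times the angle = 70 degrees
sin(70) = 0.939693
R = 534.9969 * 0.939693 / 9.81 = 51.247 m

51.247 m


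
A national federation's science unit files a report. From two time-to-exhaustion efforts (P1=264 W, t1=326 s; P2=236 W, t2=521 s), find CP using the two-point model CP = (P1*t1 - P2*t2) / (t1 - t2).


Work in trial 1 = 86064 J
Work in trial 2 = 122956 J
Delta work = -36892 J
Delta time = -195 s
CP = -36892 / -195 = 189.19 W

189.19 W


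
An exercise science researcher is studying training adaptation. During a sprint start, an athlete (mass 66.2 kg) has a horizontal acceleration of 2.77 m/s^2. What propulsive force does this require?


Propulsive force = mass * acceleration
= 66.2 kg * 2.77 m/s^2
= 183.37 N

183.37 N


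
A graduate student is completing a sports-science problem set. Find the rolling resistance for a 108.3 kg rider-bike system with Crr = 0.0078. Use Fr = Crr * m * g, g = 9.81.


m * g = 108.3 * 9.81 = 1062.423 N
Fr = 0.0078 * 1062.423 = 8.287 N

8.287 N


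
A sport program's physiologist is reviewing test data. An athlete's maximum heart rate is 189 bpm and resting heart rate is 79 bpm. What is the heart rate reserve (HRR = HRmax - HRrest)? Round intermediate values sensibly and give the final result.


HRR = HRmax - HRrest
= 189 - 79
= 110 bpm

110 bpm


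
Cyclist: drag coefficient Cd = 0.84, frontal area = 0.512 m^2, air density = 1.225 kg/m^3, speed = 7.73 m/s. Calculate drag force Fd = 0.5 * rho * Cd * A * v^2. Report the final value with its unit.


v^2 = 7.73^2 = 59.7529
Fd = 0.5 * 1.225 * 0.84 * 0.512 * 59.7529
= 15.74 N

15.74 N


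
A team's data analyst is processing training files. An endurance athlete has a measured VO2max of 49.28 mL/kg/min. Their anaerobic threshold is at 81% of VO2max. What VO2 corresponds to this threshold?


Anaerobic threshold VO2 = VO2max * 81%
= 49.28 * 0.81
= 39.92 mL/kg/min

39.92 mL/kg/min


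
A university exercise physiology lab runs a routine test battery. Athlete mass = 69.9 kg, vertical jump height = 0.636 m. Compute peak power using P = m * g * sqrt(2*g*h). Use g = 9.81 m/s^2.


sqrt(2 * 9.81 * 0.636) = sqrt(12.47832) = 3.532467 m/s
P = 69.9 * 9.81 * 3.532467
= 2422.28 W

2422.28 W


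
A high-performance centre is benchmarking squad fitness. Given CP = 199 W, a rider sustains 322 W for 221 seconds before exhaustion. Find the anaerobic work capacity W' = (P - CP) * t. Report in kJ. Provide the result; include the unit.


Excess power = 322 - 199 = 123 W
Work above CP = 123 * 221 = 27183 J
W' = 27.183 kJ

27.183 kJ


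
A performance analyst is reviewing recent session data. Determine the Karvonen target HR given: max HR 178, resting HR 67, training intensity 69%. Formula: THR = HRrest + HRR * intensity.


HRR = HRmax - HRrest = 178 - 67 = 111
THR = 67 + 111 * 0.69
= 143.59 bpm

143.59 bpm


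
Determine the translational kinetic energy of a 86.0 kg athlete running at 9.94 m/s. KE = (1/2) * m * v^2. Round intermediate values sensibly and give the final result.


KE = 0.5 * m * v^2
= 0.5 * 86.0 * 9.94^2
= 0.5 * 86.0 * 98.8036
= 4248.55 J

4248.55 J


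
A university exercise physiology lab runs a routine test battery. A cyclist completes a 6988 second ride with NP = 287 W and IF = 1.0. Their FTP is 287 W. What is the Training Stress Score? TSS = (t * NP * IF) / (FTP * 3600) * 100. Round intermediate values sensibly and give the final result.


t * NP * IF = 6988 * 287 * 1.0 = 2005556.0
FTP * 3600 = 1033200
TSS = (2005556.0 / 1033200) * 100 = 194.11

194.11 TSS


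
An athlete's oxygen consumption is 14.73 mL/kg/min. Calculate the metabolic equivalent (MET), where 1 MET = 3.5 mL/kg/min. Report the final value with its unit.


MET = VO2 / 3.5
= 14.73 / 3.5
= 4.21 METs

4.21 METs


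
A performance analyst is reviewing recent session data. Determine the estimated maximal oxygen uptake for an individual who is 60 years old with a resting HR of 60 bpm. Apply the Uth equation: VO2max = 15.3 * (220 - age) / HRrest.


HRmax = 220 - 60 = 160
VO2max = 15.3 * (160 / 60)
= 15.3 * 2.6667
= 40.8 mL/kg/min

40.8 mL/kg/min


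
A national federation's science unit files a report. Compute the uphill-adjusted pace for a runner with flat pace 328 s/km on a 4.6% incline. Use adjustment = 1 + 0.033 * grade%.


Adjustment factor = 1 + 0.033 * 4.6 = 1.1518
Grade-adjusted pace = 328 * 1.1518 = 377.79 s/km

377.79 s/km


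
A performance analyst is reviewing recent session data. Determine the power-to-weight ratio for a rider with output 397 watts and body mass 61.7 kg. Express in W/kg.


P/W = 397 / 61.7 = 6.434 W/kg

6.434 W/kg


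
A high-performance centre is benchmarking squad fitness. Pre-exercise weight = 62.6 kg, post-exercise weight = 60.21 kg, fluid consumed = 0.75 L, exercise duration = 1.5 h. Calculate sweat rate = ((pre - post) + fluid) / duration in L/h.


Weight loss = 62.6 - 60.21 = 2.39 kg (approx L)
Total sweat = 2.39 + 0.75 = 3.14 L
Sweat rate = 3.14 / 1.5 = 2.093 L/h

2.093 L/h


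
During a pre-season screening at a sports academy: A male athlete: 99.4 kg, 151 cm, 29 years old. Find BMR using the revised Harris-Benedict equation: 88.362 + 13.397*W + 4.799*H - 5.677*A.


Intercept = 88.362
Weight contribution = 13.397 * 99.4 = 1331.6618
Height contribution = 4.799 * 151 = 724.649
Age contribution = 5.677 * 29 = 164.633
BMR = 88.362 + 1331.6618 + 724.649 - 164.633
= 1980.04 kcal/day

1980.04 kcal/day


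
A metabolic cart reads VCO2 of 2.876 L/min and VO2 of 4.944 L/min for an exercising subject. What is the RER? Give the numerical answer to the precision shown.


RER = VCO2 / VO2 = 2.876 / 4.944 = 0.5817

0.5817


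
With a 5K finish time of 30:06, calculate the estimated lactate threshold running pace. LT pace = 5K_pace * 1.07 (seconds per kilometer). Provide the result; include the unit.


Race duration = 1806 s for 5 km
Average pace = 1806 / 5 = 361.2 s/km
LT pace = 361.2 * 1.07
= 386.48 s/km

386.48 s/km


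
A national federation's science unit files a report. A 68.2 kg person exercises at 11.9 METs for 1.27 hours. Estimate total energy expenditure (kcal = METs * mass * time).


Energy = METs * mass(kg) * time(h)
= 11.9 * 68.2 * 1.27
= 1030.71 kcal

1030.71 kcal


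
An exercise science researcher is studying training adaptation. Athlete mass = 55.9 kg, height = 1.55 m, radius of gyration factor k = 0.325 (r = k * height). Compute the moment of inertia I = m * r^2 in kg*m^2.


r = k * height = 0.325 * 1.55 = 0.50375 m
r^2 = 0.50375^2 = 0.253764
I = 55.9 * 0.253764 = 14.185 kg*m^2

14.185 kg*m^2


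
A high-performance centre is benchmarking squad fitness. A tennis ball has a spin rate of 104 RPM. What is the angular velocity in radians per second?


Convert RPM to rad/s: multiply by 2*pi and divide by 60
omega = 104 * 2 * pi / 60
= 10.891 rad/s

10.891 rad/s
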